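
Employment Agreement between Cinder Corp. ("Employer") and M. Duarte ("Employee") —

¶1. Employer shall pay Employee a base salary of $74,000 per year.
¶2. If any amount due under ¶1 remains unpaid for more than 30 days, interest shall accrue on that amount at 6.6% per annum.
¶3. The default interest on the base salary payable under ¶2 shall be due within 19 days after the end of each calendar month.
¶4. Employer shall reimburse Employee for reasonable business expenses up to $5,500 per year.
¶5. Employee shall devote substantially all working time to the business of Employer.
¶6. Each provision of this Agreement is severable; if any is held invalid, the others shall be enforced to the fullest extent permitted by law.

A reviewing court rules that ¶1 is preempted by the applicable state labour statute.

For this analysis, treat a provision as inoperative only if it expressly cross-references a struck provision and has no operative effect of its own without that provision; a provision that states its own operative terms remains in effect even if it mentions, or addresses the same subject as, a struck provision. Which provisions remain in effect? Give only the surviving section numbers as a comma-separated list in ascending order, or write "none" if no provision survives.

¶1 is struck. ¶2 has no operative effect of its own apart from ¶1 and is therefore inoperative. ¶3 does nothing except set the payment deadline for the default interest on the base salary by reference to ¶2; with ¶2 gone it has no independent effect and is inoperative. Under the severability clause in ¶6, the remaining provisions continue in force. ¶4, ¶5, and ¶6 remain in effect.

4, 5, 6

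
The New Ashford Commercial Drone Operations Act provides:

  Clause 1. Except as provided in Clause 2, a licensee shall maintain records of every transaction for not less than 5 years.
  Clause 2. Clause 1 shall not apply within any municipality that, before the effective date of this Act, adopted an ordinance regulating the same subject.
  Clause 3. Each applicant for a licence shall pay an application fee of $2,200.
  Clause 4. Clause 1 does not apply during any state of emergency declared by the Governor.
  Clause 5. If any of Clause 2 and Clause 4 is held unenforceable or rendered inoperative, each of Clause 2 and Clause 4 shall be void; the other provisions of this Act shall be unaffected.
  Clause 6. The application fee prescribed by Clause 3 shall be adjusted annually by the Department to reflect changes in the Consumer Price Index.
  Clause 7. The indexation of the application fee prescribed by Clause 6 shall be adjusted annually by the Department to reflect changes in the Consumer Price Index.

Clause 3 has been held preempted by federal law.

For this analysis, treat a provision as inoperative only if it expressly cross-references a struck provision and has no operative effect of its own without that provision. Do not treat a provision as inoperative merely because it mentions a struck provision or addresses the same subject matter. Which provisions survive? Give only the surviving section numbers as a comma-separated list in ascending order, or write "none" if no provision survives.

1, 2, 4, 5

Clause 3 is struck. Clause 6 does nothing except set the indexation of the application fee by reference to Clause 3; with Clause 3 gone it has no independent effect and is inoperative. The whole of Clause 7 is the indexation of the indexation of the application fee, defined by reference to Clause 6, so Clause 7 cannot stand once Clause 6 is removed. Clause 5 ties Clause 2 and Clause 4 together, but none of those is affected here; the remaining provisions continue in force under Clause 5. Clause 1, Clause 2, Clause 4, and Clause 5 remain in effect.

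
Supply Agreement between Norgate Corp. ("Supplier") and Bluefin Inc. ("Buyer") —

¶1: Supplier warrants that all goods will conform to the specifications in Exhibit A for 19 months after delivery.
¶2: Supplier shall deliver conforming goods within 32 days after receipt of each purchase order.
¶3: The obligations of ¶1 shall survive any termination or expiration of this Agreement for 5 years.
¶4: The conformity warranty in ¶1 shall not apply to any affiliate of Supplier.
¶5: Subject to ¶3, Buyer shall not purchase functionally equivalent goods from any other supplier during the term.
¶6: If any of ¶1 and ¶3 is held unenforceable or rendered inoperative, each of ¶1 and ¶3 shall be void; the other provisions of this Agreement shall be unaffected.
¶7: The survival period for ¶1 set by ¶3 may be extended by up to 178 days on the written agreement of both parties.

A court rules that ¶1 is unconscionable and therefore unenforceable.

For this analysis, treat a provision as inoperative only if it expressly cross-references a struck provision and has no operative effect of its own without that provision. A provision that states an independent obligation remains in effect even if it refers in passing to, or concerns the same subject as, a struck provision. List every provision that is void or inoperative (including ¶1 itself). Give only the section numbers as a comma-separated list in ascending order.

¶1 is struck. The only function of ¶3 is the survival period for ¶1, so it cannot stand once ¶1 is removed. ¶4 operates only by reference to ¶1, so it falls with ¶1. ¶7 operates only by reference to ¶3, so it falls with ¶3. Although ¶5 refers to ¶3, its operative terms do not depend on ¶3, so it remains in effect. ¶6 declares ¶1 and ¶3 mutually dependent; since one of them has fallen, all of them are of no effect. The remainder continues in force under ¶6. The provisions still in force are ¶2, ¶5, and ¶6.

1, 3, 4, 7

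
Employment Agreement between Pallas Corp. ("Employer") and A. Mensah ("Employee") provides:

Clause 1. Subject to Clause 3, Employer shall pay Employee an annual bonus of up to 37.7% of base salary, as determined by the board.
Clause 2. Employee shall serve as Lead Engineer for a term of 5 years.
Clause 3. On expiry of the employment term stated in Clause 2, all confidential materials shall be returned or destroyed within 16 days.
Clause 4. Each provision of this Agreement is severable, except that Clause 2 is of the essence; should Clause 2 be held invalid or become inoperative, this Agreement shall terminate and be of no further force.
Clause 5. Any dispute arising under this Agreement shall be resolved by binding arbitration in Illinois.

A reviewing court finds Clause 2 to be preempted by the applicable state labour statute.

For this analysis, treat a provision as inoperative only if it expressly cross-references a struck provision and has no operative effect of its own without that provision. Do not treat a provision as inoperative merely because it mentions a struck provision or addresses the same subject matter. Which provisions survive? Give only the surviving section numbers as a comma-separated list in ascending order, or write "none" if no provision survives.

Clause 2 is struck. The only function of Clause 3 is the return obligation tied to Clause 2, so it cannot stand once Clause 2 is removed. Clause 4 makes Clause 2 an essential term, and Clause 2 is the provision held invalid; under Clause 4, the entire Agreement is therefore void. No provision of the Agreement survives.

none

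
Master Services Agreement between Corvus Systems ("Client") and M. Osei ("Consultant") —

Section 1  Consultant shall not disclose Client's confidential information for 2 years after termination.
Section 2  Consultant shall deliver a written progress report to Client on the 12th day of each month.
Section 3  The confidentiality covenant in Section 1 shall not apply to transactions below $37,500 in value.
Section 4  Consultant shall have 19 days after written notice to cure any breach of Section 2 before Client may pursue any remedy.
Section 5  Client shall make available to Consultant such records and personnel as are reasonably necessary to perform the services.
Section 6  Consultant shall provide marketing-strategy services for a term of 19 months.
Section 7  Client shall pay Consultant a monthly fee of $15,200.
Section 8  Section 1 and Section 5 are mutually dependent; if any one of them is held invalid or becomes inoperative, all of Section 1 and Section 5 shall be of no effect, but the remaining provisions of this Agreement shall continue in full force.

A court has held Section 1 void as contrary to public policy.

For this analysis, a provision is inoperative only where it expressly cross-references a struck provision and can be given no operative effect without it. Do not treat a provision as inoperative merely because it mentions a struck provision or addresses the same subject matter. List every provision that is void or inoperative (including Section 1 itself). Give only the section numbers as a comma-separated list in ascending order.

1, 3, 5

Section 1 is struck. Section 3 does nothing except set the carve-out from the confidentiality covenant by reference to Section 1; with Section 1 gone it has no independent effect and is inoperative. Section 8 declares Section 1 and Section 5 mutually dependent; since one of them has fallen, all of them are of no effect. That brings down Section 5 as well. The remainder continues in force under Section 8. The provisions still in force are Section 2, Section 4, Section 6, Section 7, and Section 8.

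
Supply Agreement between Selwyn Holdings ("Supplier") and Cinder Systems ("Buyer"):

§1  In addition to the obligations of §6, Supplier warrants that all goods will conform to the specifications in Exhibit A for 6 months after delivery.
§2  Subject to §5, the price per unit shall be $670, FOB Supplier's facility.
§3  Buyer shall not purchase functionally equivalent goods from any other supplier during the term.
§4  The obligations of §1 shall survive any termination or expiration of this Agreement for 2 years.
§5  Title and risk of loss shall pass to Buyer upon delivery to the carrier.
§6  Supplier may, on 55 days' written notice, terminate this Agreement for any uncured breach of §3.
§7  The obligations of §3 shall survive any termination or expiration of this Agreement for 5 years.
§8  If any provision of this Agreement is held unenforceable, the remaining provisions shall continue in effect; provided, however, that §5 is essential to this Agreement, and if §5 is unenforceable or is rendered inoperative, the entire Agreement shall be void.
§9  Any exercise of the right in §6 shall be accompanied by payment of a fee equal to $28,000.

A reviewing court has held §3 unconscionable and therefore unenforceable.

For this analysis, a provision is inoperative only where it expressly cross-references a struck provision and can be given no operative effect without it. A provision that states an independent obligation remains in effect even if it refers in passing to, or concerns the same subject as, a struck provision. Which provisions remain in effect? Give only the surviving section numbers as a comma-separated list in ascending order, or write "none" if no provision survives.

1, 2, 4, 5, 8

§3 is struck. §6 merely fixes the termination right for breach of §3; with §3 gone it has nothing to operate on and falls away. §7 operates only by reference to §3, so it falls with §3. The only function of §9 is the exercise fee for §6, so it cannot stand once §6 is removed. §1 mentions §6 but its own obligation stands independently of §6, so §1 is not affected. §8 makes §5 an essential term, but §5 is unaffected, so the severability proviso in §8 preserves the remaining provisions. §1, §2, §4, §5, and §8 remain in effect.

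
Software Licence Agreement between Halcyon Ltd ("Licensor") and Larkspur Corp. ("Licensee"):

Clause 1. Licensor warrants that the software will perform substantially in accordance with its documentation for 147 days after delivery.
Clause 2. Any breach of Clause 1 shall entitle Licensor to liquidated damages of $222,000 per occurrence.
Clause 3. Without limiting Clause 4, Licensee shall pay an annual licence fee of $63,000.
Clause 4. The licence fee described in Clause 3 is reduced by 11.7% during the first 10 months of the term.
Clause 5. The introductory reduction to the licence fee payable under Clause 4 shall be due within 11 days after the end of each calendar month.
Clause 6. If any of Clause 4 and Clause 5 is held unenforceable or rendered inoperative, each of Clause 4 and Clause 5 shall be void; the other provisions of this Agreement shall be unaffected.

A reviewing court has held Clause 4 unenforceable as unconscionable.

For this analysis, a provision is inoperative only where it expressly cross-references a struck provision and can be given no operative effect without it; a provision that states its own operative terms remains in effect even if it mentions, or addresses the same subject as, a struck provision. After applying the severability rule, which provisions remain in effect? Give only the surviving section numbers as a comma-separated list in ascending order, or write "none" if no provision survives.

1, 2, 3, 6

Clause 4 is struck. The whole of Clause 5 is the payment deadline for the introductory reduction to the licence fee, defined by reference to Clause 4, so Clause 5 cannot stand once Clause 4 is removed. Clause 3 mentions Clause 4 but its own obligation stands independently of Clause 4, so Clause 3 is not affected. Clause 6 declares Clause 4 and Clause 5 mutually dependent; since one of them has fallen, all of them are of no effect. The remainder continues in force under Clause 6. That leaves Clause 1, Clause 2, Clause 3, and Clause 6 in effect.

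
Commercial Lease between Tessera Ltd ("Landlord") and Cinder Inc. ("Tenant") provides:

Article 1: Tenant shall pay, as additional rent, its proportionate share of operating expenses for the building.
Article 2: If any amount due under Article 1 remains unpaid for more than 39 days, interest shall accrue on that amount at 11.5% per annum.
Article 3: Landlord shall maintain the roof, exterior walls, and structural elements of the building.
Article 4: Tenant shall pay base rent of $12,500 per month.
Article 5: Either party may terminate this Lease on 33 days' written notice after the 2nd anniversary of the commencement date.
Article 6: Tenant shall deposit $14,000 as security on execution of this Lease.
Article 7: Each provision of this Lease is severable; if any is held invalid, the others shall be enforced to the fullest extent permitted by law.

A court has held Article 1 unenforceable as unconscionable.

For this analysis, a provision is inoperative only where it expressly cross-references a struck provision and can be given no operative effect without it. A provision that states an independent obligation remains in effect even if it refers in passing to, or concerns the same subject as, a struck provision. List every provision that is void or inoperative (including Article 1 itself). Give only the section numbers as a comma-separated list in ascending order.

Article 1 is struck. Article 2 does nothing except set the default interest on the operating-expense charge by reference to Article 1; with Article 1 gone it has no independent effect and is inoperative. Article 7 is a severability clause and preserves every provision that can still be given independent effect. Article 3, Article 4, Article 5, Article 6, and Article 7 remain in effect.

1, 2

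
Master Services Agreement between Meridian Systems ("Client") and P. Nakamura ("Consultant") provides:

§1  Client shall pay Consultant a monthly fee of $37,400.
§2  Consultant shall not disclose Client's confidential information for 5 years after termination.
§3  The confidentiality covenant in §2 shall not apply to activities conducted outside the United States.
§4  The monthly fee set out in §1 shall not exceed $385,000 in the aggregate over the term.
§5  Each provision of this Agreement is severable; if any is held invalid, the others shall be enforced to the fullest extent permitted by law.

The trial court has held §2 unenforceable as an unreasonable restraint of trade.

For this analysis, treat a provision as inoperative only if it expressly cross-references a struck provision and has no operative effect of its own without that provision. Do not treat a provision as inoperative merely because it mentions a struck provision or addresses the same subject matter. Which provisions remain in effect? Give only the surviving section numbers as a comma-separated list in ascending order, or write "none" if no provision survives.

1, 4, 5

§2 is struck. §3 does nothing except set the carve-out from the confidentiality covenant by reference to §2; with §2 gone it has no independent effect and is inoperative. §5 is a severability clause and preserves every provision that can still be given independent effect. §1, §4, and §5 remain in effect.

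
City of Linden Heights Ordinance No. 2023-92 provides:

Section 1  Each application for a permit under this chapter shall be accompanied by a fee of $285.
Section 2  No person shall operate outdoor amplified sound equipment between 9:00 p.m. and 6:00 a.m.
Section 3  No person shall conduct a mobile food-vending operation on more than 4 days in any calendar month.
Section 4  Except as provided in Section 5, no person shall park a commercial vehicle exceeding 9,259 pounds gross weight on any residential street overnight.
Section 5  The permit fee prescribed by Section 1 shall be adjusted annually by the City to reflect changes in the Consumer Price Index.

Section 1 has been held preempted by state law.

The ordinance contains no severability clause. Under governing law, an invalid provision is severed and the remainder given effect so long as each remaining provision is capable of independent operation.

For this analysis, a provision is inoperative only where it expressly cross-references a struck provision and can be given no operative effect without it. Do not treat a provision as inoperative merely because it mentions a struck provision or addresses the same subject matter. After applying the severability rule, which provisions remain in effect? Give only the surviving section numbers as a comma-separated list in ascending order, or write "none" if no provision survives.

Section 1 is struck. Section 5 does nothing except set the indexation of the permit fee by reference to Section 1; with Section 1 gone it has no independent effect and is inoperative. Although Section 4 refers to Section 5, its operative terms do not depend on Section 5, so it remains in effect. Under the stated default rule, only provisions that cannot operate independently fall away; the rest are enforced. Section 2, Section 3, and Section 4 remain in effect.

2, 3, 4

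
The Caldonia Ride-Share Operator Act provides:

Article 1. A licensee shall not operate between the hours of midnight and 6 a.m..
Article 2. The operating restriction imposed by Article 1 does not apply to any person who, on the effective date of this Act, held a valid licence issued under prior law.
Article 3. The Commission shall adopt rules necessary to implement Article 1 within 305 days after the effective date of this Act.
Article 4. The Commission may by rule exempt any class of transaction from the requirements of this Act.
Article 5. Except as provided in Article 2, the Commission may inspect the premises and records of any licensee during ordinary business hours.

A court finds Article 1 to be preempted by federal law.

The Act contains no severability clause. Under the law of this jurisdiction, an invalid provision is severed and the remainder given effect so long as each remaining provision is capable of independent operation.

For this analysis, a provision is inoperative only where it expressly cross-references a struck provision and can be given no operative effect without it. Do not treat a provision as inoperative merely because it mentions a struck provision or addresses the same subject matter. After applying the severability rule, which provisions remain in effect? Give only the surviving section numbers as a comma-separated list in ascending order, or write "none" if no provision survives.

Article 1 is struck. Article 2 merely fixes the grandfather exemption from Article 1; with Article 1 gone it has nothing to operate on and falls away. Article 3 merely fixes the rulemaking mandate for Article 1; with Article 1 gone it has nothing to operate on and falls away. Although Article 5 refers to Article 2, its operative terms do not depend on Article 2, so it remains in effect. Under the stated default rule, only provisions that cannot operate independently fall away; the rest are enforced. That leaves Article 4 and Article 5 in effect.

4, 5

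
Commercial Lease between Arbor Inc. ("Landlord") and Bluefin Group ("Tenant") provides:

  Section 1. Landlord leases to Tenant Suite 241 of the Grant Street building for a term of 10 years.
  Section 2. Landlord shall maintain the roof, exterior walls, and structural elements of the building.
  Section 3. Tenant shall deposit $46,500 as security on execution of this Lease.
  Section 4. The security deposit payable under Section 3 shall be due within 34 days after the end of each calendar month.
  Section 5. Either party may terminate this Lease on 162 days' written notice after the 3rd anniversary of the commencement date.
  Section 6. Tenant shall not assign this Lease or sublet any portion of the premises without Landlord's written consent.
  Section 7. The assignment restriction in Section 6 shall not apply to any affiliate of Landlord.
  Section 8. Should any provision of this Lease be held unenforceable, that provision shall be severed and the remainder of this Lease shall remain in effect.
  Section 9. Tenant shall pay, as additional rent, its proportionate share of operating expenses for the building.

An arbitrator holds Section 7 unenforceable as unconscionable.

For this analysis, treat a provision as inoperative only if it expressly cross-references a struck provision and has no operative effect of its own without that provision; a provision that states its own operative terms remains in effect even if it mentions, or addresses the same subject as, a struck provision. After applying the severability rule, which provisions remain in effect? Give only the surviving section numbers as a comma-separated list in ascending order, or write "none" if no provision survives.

Section 7 is struck. Nothing else in the Lease is defined by reference to Section 7. Section 8 is a severability clause and preserves every provision that can still be given independent effect. Section 1, Section 2, Section 3, Section 4, Section 5, Section 6, Section 8, and Section 9 remain in effect.

1, 2, 3, 4, 5, 6, 8, 9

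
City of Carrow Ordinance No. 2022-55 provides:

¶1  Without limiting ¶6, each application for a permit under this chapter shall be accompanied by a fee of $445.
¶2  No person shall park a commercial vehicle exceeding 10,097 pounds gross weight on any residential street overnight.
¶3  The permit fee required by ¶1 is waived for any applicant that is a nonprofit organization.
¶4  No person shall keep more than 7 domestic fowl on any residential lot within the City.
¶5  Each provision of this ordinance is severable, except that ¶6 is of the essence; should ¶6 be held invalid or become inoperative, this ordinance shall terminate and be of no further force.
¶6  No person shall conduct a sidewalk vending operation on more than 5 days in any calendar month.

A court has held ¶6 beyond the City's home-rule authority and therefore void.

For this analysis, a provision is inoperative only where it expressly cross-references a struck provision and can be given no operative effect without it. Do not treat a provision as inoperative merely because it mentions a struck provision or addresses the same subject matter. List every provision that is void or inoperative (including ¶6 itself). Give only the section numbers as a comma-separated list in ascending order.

1, 2, 3, 4, 5, 6

¶6 is struck. Nothing else in the ordinance is defined by reference to ¶6. ¶5 makes ¶6 an essential term, and ¶6 is the provision held invalid; under ¶5, the entire ordinance is therefore void. No provision of the ordinance survives.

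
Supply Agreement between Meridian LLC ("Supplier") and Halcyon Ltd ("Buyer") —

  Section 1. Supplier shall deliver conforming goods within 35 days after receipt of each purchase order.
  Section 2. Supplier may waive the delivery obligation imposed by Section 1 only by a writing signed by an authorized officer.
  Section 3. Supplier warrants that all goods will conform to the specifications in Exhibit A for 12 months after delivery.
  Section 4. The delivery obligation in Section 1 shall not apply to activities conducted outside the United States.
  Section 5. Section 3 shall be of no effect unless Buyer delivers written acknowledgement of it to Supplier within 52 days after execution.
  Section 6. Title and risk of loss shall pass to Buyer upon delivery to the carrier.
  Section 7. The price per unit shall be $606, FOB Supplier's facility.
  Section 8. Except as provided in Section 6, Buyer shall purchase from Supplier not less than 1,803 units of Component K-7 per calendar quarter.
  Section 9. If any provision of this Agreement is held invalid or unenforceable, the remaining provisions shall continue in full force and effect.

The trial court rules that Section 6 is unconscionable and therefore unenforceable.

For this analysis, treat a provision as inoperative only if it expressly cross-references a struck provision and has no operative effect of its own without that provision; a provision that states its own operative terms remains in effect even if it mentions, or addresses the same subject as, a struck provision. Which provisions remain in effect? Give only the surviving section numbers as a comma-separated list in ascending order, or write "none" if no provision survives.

1, 2, 3, 4, 5, 7, 8, 9

Section 6 is struck. Although Section 8 refers to Section 6, its operative terms do not depend on Section 6, so it remains in effect. No other provision's operative terms depend on Section 6. Section 9 is a severability clause and preserves every provision that can still be given independent effect. Section 1, Section 2, Section 3, Section 4, Section 5, Section 7, Section 8, and Section 9 remain in effect.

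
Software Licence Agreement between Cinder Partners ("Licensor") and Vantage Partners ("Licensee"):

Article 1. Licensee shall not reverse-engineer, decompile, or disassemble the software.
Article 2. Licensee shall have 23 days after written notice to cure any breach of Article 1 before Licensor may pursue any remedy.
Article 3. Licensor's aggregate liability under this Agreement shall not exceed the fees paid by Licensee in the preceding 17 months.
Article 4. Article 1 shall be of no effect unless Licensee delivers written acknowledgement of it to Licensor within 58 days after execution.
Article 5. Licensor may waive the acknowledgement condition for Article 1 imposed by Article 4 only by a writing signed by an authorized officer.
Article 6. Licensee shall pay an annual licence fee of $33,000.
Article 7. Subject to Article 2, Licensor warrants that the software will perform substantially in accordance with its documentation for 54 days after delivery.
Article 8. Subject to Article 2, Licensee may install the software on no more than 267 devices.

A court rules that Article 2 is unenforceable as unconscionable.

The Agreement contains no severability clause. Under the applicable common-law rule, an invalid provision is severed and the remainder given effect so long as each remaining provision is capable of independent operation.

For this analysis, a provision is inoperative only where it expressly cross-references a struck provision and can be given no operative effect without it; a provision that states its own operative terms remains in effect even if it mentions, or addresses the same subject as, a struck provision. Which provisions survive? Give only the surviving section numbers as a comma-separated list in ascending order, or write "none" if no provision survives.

Article 2 is struck. Although Article 8 refers to Article 2, its operative terms do not depend on Article 2, so it remains in effect. Article 7 mentions Article 2 but its own obligation stands independently of Article 2, so Article 7 is not affected. Nothing else in the Agreement is defined by reference to Article 2. With no severability clause, the stated default rule severs what cannot stand and enforces each remaining provision that can operate on its own. The provisions still in force are Article 1, Article 3, Article 4, Article 5, Article 6, Article 7, and Article 8.

1, 3, 4, 5, 6, 7, 8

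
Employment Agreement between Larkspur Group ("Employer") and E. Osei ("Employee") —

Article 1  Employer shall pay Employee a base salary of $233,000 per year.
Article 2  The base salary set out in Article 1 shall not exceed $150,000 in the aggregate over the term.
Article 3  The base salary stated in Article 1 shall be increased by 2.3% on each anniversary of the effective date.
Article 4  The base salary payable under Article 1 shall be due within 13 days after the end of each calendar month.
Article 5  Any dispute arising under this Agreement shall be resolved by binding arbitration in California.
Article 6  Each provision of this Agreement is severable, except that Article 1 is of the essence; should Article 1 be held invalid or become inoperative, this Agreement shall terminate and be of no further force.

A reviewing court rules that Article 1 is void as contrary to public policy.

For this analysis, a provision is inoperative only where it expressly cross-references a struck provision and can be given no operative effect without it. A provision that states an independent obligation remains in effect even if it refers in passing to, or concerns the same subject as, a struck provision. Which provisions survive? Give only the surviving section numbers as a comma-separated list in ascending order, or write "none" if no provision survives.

none

Article 1 is struck. Article 2 operates only by reference to Article 1, so it falls with Article 1. The whole of Article 3 is the escalation of the base salary, defined by reference to Article 1, so Article 3 cannot stand once Article 1 is removed. Article 4 does nothing except set the payment deadline for the base salary by reference to Article 1; with Article 1 gone it has no independent effect and is inoperative. Article 6 makes Article 1 an essential term, and Article 1 is the provision held invalid; under Article 6, the entire Agreement is therefore void. No provision of the Agreement survives.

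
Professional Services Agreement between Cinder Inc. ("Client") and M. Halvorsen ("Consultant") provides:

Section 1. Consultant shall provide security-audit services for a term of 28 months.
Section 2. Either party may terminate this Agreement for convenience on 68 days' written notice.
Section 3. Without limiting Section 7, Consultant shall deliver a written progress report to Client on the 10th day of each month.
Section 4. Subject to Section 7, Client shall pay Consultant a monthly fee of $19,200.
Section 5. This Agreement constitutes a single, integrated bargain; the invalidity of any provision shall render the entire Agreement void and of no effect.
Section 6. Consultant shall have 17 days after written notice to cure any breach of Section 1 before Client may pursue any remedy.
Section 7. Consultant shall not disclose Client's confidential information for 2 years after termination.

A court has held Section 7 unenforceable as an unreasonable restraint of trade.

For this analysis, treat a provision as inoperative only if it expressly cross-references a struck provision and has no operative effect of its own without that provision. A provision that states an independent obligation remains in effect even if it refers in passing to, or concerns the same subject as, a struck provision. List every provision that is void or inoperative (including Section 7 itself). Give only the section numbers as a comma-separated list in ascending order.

1, 2, 3, 4, 5, 6, 7

Section 7 is struck. No other provision's operative terms depend on Section 7. Section 5 provides that the Agreement is not severable, so the invalidity of any one provision voids the entire Agreement. No provision of the Agreement survives.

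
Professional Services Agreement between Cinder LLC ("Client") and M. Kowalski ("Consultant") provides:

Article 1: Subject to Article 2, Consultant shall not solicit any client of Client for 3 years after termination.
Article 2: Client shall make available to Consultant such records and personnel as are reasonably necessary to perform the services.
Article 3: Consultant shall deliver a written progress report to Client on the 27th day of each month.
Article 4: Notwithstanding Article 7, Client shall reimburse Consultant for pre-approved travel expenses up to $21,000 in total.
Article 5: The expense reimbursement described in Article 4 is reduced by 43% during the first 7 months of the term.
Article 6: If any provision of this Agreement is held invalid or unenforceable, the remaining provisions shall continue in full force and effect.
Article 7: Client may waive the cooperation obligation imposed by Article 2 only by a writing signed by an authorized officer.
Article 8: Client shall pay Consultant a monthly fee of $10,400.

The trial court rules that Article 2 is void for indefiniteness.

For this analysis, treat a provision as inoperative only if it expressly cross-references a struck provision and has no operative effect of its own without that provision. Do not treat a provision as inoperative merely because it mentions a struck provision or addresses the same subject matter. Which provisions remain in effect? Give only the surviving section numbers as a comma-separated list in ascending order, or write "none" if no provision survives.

1, 3, 4, 5, 6, 8

Article 2 is struck. Article 7 operates only by reference to Article 2, so it falls with Article 2. Although Article 1 refers to Article 2, its operative terms do not depend on Article 2, so it remains in effect. Although Article 4 refers to Article 7, its operative terms do not depend on Article 7, so it remains in effect. Article 6 is a severability clause and preserves every provision that can still be given independent effect. The provisions still in force are Article 1, Article 3, Article 4, Article 5, Article 6, and Article 8.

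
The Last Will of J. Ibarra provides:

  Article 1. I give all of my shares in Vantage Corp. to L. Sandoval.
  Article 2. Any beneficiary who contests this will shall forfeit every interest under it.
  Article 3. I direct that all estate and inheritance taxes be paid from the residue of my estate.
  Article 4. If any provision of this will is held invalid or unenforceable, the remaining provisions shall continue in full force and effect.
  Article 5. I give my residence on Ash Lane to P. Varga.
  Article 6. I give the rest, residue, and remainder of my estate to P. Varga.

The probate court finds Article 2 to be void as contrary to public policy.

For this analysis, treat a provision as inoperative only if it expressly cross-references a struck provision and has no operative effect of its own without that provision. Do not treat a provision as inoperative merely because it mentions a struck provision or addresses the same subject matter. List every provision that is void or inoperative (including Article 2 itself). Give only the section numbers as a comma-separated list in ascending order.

2

Article 2 is struck. Nothing else in the will is defined by reference to Article 2. Article 4 is a severability clause and preserves every provision that can still be given independent effect. Article 1, Article 3, Article 4, Article 5, and Article 6 remain in effect.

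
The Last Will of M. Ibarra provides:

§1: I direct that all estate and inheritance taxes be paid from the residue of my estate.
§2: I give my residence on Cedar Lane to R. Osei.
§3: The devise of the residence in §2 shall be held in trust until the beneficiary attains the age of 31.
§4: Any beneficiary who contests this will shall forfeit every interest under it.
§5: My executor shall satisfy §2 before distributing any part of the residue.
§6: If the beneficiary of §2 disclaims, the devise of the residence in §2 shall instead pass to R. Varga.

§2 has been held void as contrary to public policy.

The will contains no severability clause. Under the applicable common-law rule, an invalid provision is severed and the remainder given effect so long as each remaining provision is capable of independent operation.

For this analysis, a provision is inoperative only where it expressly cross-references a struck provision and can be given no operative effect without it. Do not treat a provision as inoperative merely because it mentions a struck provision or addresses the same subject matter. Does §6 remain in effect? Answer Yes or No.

§2 is struck. §3 has no operative effect of its own apart from §2 and is therefore inoperative. §5 has no operative effect of its own apart from §2 and is therefore inoperative. §6 has no operative effect of its own apart from §2 and is therefore inoperative. Under the stated default rule, only provisions that cannot operate independently fall away; the rest are enforced. §1 and §4 remain in effect. §6 is among the inoperative provisions, so the answer is no.

No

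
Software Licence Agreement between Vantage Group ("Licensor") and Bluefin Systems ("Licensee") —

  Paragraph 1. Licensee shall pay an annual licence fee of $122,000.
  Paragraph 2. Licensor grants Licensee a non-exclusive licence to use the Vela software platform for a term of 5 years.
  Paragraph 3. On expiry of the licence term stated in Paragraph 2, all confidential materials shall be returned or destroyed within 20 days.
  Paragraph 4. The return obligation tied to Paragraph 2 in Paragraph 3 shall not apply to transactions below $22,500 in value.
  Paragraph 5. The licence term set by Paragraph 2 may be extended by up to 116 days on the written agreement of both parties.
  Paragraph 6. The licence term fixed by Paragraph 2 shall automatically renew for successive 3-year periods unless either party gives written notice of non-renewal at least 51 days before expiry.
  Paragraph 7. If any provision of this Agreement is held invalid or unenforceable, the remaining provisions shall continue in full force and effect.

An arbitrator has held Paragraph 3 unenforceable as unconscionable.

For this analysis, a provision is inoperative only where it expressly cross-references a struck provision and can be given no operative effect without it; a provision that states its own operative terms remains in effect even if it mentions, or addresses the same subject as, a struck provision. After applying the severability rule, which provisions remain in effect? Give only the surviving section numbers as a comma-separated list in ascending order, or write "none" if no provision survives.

1, 2, 5, 6, 7

Paragraph 3 is struck. Paragraph 4 has no operative effect of its own apart from Paragraph 3 and is therefore inoperative. Under the severability clause in Paragraph 7, the remaining provisions continue in force. That leaves Paragraph 1, Paragraph 2, Paragraph 5, Paragraph 6, and Paragraph 7 in effect.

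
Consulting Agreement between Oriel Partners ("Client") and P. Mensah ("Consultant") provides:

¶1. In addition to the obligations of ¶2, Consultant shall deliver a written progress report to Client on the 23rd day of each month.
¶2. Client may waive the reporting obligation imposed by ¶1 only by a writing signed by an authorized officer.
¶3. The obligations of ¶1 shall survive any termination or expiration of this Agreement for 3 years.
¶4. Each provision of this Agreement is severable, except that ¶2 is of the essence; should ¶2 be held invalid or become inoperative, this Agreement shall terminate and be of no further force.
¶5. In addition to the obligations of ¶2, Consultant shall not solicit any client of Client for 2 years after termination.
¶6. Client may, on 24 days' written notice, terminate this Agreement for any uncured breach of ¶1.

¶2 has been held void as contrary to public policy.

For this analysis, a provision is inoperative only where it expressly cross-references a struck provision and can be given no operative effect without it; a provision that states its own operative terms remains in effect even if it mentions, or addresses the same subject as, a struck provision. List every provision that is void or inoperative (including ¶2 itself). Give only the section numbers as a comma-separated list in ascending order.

1, 2, 3, 4, 5, 6

¶2 is struck. Nothing else in the Agreement is defined by reference to ¶2. ¶4 makes ¶2 an essential term, and ¶2 is the provision held invalid; under ¶4, the entire Agreement is therefore void. No provision of the Agreement survives.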